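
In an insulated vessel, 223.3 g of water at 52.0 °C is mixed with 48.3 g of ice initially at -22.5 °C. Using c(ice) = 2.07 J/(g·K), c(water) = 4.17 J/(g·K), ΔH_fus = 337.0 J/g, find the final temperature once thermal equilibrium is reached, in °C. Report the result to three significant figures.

Heat to bring ice to 0 °C and melt it: q₁ = 48.3×2.07×22.5 + 48.3×337.0 = 18527 J
Heat the water can supply cooling to 0 °C: 223.3×4.17×52.0 = 48420.4 J > q₁, so all ice melts.
Energy balance: 223.3×4.17×(52.0 − T) = 18527 + 48.3×4.17×(T − 0)
931.161(52.0 − T) = 18527 + 201.411 T
48420.4 − 18527 = 1132.572 T
T = 29893.4 / 1132.572 = 26.39 °C

T_f = 26.4 °C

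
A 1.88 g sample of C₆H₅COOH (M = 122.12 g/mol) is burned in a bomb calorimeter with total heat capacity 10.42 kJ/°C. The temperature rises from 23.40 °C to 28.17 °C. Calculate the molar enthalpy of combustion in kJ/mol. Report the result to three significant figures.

ΔH = -3230 kJ/mol

ΔT = 28.17 − 23.40 = 4.77 °C
q_cal = C_cal × ΔT = 10.42 × 4.77 = 49.7034 kJ
n = 1.88 / 122.12 = 0.01539 mol
q_rxn = −q_cal = -49.7034 kJ
ΔH = -49.7034 / 0.01539 = -3230 kJ/mol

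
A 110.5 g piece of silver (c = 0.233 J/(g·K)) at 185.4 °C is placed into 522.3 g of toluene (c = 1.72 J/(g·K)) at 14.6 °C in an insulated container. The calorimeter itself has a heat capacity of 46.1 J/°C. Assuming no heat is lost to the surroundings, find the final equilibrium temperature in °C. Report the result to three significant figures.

Heat lost by silver = heat gained by toluene + calorimeter.
(110.5)(0.233)(185.4 − T) = [(522.3)(1.72) + 46.1](T − 14.6)
25.7465 (185.4 − T) = 944.456 (T − 14.6)
4773.4 − 25.7465 T = 944.456 T − 13789
18562.4 = 970.2025 T
T = 19.13 °C

T_f = 19.1 °C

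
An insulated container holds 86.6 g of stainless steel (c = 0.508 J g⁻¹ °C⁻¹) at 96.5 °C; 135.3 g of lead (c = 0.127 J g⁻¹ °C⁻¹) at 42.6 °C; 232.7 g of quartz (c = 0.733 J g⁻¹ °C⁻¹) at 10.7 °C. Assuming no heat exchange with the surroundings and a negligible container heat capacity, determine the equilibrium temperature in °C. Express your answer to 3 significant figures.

Σ mᵢcᵢ(T − Tᵢ) = 0  ⇒  T = Σ mᵢcᵢTᵢ / Σ mᵢcᵢ
Σ mᵢcᵢ = 86.6×0.508 + 135.3×0.127 + 232.7×0.733 = 231.7450
Σ mᵢcᵢTᵢ = 43.9928×96.5 + 17.1831×42.6 + 170.5691×10.7 = 6802.4
T = 6802.4 / 231.7450 = 29.35 °C

T_f = 29.4 °C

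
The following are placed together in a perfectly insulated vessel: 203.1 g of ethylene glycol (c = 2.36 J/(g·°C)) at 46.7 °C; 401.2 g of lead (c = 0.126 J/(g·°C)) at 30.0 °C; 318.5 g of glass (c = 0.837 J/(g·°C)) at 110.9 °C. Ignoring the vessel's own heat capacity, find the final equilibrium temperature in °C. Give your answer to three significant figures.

T_f = 67.1 °C

Σ mᵢcᵢ(T − Tᵢ) = 0  ⇒  T = Σ mᵢcᵢTᵢ / Σ mᵢcᵢ
Σ mᵢcᵢ = 203.1×2.36 + 401.2×0.126 + 318.5×0.837 = 796.4517
Σ mᵢcᵢTᵢ = 479.316×46.7 + 50.5512×30.0 + 266.5845×110.9 = 53465
T = 53465 / 796.4517 = 67.13 °C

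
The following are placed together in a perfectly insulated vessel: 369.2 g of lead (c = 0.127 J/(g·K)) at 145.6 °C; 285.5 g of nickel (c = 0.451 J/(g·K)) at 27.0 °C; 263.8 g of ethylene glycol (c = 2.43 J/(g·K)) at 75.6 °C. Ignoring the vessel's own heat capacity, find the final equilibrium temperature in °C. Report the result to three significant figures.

Σ mᵢcᵢ(T − Tᵢ) = 0  ⇒  T = Σ mᵢcᵢTᵢ / Σ mᵢcᵢ
Σ mᵢcᵢ = 369.2×0.127 + 285.5×0.451 + 263.8×2.43 = 816.6829
Σ mᵢcᵢTᵢ = 46.8884×145.6 + 128.7605×27.0 + 641.034×75.6 = 58766
T = 58766 / 816.6829 = 71.96 °C

T_f = 72.0 °C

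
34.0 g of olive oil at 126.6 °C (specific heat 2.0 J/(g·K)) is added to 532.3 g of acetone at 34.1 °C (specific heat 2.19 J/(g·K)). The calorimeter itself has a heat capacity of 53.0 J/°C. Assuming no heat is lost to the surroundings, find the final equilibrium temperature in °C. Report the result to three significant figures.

Heat lost by olive oil = heat gained by acetone + calorimeter.
(34.0)(2.0)(126.6 − T) = [(532.3)(2.19) + 53.0](T − 34.1)
68 (126.6 − T) = 1218.737 (T − 34.1)
8608.8 − 68 T = 1218.737 T − 41559
50167.8 = 1286.737 T
T = 38.99 °C

T_f = 39.0 °C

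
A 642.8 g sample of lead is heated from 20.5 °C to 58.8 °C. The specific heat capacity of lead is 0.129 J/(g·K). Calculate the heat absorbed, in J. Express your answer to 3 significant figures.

q = m c ΔT = 642.8 × 0.129 × (58.8 − 20.5)
q = 642.8 × 0.129 × 38.3 = 3176 J

q = 3180 J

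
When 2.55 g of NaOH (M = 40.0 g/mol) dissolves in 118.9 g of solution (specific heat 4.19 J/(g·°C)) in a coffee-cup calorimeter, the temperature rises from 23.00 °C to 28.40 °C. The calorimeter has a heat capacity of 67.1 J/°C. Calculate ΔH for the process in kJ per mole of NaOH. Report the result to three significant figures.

|ΔT| = |28.40 − 23.00| = 5.40 °C
|q_surr| = (118.9 × 4.19 + 67.1) × 5.40 = 565.291 × 5.40 = 3053 J
n(NaOH) = 2.55 / 40.0 = 0.06375 mol
Temperature rose, so q_rxn = −|q_surr| = -3.053 kJ
ΔH = q_rxn / n = -47.89 kJ/mol

ΔH = -47.9 kJ/mol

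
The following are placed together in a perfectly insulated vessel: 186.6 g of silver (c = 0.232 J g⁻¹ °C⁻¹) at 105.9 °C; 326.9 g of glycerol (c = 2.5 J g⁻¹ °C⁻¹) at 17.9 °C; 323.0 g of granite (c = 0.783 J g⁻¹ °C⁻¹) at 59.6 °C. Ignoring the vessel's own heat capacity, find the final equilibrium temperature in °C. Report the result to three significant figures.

T_f = 30.8 °C

Σ mᵢcᵢ(T − Tᵢ) = 0  ⇒  T = Σ mᵢcᵢTᵢ / Σ mᵢcᵢ
Σ mᵢcᵢ = 186.6×0.232 + 326.9×2.5 + 323.0×0.783 = 1113.4502
Σ mᵢcᵢTᵢ = 43.2912×105.9 + 817.25×17.9 + 252.909×59.6 = 34287
T = 34287 / 1113.4502 = 30.79 °C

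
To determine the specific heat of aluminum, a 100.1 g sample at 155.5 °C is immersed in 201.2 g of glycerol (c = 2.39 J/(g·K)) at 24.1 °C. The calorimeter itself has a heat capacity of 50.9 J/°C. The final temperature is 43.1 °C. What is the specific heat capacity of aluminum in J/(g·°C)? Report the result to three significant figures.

q_gained = (201.2 × 2.39 + 50.9) × (43.1 − 24.1) = 10100 J
q_lost = 100.1 × c × (155.5 − 43.1) = 11251.24 c
Set equal: c = 10100 / 11251.24 = 0.898 J/(g·°C)

c = 0.898 J/(g·°C)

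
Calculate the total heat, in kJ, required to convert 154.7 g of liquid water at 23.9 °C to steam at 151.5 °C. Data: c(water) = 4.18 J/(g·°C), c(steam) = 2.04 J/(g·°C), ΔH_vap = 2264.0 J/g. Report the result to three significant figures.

q1 (heat water 23.9→100.0 °C): 154.7 × 4.18 × 76.1 = 49210 J
q2 (vaporize at 100 °C): 154.7 × 2264.0 = 350241 J
q3 (heat steam 100.0→151.5 °C): 154.7 × 2.04 × 51.5 = 16253 J
Total: 49210 + 350241 + 16253 = 415704 J = 416 kJ

q = 416 kJ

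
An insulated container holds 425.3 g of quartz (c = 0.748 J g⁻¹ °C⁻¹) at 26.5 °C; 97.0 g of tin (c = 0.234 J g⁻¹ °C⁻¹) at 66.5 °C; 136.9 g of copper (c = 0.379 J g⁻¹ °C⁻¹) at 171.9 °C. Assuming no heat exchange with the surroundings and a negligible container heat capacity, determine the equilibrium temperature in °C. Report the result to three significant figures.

Σ mᵢcᵢ(T − Tᵢ) = 0  ⇒  T = Σ mᵢcᵢTᵢ / Σ mᵢcᵢ
Σ mᵢcᵢ = 425.3×0.748 + 97.0×0.234 + 136.9×0.379 = 392.7075
Σ mᵢcᵢTᵢ = 318.1244×26.5 + 22.698×66.5 + 51.8851×171.9 = 18859
T = 18859 / 392.7075 = 48.02 °C

T_f = 48.0 °C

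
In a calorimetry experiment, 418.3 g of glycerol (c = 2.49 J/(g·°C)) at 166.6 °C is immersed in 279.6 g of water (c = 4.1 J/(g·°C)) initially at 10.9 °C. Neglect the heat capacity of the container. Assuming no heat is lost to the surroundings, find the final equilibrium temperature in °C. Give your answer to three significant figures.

T_f = 85.0 °C

Heat lost by glycerol = heat gained by water.
(418.3)(2.49)(166.6 − T) = (279.6)(4.1)(T − 10.9)
1041.567 (166.6 − T) = 1146.36 (T − 10.9)
173530 − 1041.567 T = 1146.36 T − 12495
186025 = 2187.927 T
T = 85.02 °C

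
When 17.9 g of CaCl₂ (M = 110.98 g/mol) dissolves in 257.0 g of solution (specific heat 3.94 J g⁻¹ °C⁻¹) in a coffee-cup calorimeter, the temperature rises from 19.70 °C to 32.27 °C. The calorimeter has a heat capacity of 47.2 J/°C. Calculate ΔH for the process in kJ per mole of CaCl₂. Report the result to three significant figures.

ΔH = -82.6 kJ/mol

|ΔT| = |32.27 − 19.70| = 12.57 °C
|q_surr| = (257.0 × 3.94 + 47.2) × 12.57 = 1059.78 × 12.57 = 13320 J
n(CaCl₂) = 17.9 / 110.98 = 0.1613 mol
Temperature rose, so q_rxn = −|q_surr| = -13.32 kJ
ΔH = q_rxn / n = -82.58 kJ/mol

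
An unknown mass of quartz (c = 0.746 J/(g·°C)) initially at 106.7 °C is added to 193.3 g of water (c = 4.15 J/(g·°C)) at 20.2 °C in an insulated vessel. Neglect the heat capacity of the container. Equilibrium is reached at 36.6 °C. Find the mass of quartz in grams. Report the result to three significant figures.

q_gained = (193.3 × 4.15) × (36.6 − 20.2) = 13160 J
q_lost = m × 0.746 × (106.7 − 36.6) = 52.2946 m
m = 13160 / 52.2946 = 252 g

m = 252 g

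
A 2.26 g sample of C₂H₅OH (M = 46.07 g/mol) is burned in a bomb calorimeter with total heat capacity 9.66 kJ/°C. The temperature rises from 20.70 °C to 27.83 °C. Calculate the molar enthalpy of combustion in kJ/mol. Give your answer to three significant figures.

ΔT = 27.83 − 20.70 = 7.13 °C
q_cal = C_cal × ΔT = 9.66 × 7.13 = 68.8758 kJ
n = 2.26 / 46.07 = 0.04906 mol
q_rxn = −q_cal = -68.8758 kJ
ΔH = -68.8758 / 0.04906 = -1404 kJ/mol

ΔH = -1400 kJ/mol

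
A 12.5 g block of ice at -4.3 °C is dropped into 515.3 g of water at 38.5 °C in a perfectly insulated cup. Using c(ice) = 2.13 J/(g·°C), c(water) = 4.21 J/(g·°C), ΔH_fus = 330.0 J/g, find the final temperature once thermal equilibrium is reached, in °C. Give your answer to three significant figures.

Heat to bring ice to 0 °C and melt it: q₁ = 12.5×2.13×4.3 + 12.5×330.0 = 4239.5 J
Heat the water can supply cooling to 0 °C: 515.3×4.21×38.5 = 83522.4 J > q₁, so all ice melts.
Energy balance: 515.3×4.21×(38.5 − T) = 4239.5 + 12.5×4.21×(T − 0)
2169.413(38.5 − T) = 4239.5 + 52.625 T
83522.4 − 4239.5 = 2222.038 T
T = 79282.9 / 2222.038 = 35.68 °C

T_f = 35.7 °C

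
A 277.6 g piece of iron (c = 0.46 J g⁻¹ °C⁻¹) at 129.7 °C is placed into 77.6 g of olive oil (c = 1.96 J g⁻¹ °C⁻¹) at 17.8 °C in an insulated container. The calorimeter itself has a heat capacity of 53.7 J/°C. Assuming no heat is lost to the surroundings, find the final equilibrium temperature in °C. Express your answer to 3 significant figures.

Heat lost by iron = heat gained by olive oil + calorimeter.
(277.6)(0.46)(129.7 − T) = [(77.6)(1.96) + 53.7](T − 17.8)
127.696 (129.7 − T) = 205.796 (T − 17.8)
16562 − 127.696 T = 205.796 T − 3663.2
20225.2 = 333.492 T
T = 60.647 °C

T_f = 60.6 °C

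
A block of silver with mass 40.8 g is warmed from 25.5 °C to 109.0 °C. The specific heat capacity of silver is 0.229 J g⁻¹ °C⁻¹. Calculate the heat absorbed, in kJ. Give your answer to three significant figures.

q = m c ΔT = 40.8 × 0.229 × (109.0 − 25.5)
q = 40.8 × 0.229 × 83.5 = 780.2 J = 0.780 kJ

q = 0.780 kJ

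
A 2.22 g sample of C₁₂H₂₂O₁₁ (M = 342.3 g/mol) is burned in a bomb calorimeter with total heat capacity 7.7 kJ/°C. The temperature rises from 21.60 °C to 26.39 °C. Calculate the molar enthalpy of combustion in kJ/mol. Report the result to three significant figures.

ΔT = 26.39 − 21.60 = 4.79 °C
q_cal = C_cal × ΔT = 7.7 × 4.79 = 36.883 kJ
n = 2.22 / 342.3 = 0.006486 mol
q_rxn = −q_cal = -36.883 kJ
ΔH = -36.883 / 0.006486 = -5687 kJ/mol

ΔH = -5690 kJ/mol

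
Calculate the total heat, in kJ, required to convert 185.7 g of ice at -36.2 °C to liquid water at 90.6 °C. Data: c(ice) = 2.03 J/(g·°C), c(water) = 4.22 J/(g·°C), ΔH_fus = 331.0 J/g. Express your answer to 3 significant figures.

q = 146 kJ

q1 (heat ice -36.2→0.0 °C): 185.7 × 2.03 × 36.2 = 13646 J
q2 (melt at 0 °C): 185.7 × 331.0 = 61467 J
q3 (heat water 0.0→90.6 °C): 185.7 × 4.22 × 90.6 = 70999 J
Total: 13646 + 61467 + 70999 = 146112 J = 146 kJ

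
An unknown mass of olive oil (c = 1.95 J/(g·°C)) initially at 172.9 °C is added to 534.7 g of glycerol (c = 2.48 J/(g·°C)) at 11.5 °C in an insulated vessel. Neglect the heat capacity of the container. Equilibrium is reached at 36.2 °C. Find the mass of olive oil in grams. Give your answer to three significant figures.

m = 123 g

q_gained = (534.7 × 2.48) × (36.2 − 11.5) = 32750 J
q_lost = m × 1.95 × (172.9 − 36.2) = 266.565 m
m = 32750 / 266.565 = 123 g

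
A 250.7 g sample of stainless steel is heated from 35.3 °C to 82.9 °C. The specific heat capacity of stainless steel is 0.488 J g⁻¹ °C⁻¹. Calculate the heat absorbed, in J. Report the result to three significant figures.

q = m c ΔT = 250.7 × 0.488 × (82.9 − 35.3)
q = 250.7 × 0.488 × 47.6 = 5823 J

q = 5820 J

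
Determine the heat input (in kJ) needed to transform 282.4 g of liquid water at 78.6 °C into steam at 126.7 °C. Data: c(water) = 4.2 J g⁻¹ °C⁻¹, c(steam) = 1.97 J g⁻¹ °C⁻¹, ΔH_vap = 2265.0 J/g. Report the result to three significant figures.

q1 (heat water 78.6→100.0 °C): 282.4 × 4.2 × 21.4 = 25382 J
q2 (vaporize at 100 °C): 282.4 × 2265.0 = 639636 J
q3 (heat steam 100.0→126.7 °C): 282.4 × 1.97 × 26.7 = 14854 J
Total: 25382 + 639636 + 14854 = 679872 J = 680 kJ

q = 680 kJ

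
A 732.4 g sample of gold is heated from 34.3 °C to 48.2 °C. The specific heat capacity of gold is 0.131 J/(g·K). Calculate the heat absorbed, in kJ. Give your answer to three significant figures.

q = 1.33 kJ

q = m c ΔT = 732.4 × 0.131 × (48.2 − 34.3)
q = 732.4 × 0.131 × 13.9 = 1334 J = 1.33 kJ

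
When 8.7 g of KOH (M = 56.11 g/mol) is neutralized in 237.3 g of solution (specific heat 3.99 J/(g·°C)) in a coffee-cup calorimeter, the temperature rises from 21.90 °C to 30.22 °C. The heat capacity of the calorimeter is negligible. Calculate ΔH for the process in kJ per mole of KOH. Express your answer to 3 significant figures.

|ΔT| = |30.22 − 21.90| = 8.32 °C
|q_surr| = (237.3 × 3.99) × 8.32 = 946.827 × 8.32 = 7878 J
n(KOH) = 8.7 / 56.11 = 0.1551 mol
Temperature rose, so q_rxn = −|q_surr| = -7.878 kJ
ΔH = q_rxn / n = -50.79 kJ/mol

ΔH = -50.8 kJ/mol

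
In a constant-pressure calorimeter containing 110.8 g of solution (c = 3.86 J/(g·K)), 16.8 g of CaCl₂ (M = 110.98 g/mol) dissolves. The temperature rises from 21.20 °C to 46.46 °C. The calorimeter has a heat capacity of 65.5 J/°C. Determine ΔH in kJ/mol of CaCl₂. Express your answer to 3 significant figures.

|ΔT| = |46.46 − 21.20| = 25.26 °C
|q_surr| = (110.8 × 3.86 + 65.5) × 25.26 = 493.188 × 25.26 = 12460 J
n(CaCl₂) = 16.8 / 110.98 = 0.1514 mol
Temperature rose, so q_rxn = −|q_surr| = -12.46 kJ
ΔH = q_rxn / n = -82.30 kJ/mol

ΔH = -82.3 kJ/mol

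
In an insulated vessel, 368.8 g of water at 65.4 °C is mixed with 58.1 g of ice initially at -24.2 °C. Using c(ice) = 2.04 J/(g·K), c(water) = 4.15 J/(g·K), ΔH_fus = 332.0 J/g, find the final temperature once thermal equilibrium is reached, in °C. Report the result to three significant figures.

T_f = 44.0 °C

Heat to bring ice to 0 °C and melt it: q₁ = 58.1×2.04×24.2 + 58.1×332.0 = 22157 J
Heat the water can supply cooling to 0 °C: 368.8×4.15×65.4 = 100096 J > q₁, so all ice melts.
Energy balance: 368.8×4.15×(65.4 − T) = 22157 + 58.1×4.15×(T − 0)
1530.52(65.4 − T) = 22157 + 241.115 T
100096 − 22157 = 1771.635 T
T = 77939 / 1771.635 = 43.99 °C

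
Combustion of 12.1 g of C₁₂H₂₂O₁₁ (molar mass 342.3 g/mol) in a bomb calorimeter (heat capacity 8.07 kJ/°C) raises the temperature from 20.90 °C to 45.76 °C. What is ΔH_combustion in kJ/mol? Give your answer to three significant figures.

ΔT = 45.76 − 20.90 = 24.86 °C
q_cal = C_cal × ΔT = 8.07 × 24.86 = 200.6202 kJ
n = 12.1 / 342.3 = 0.03535 mol
q_rxn = −q_cal = -200.6202 kJ
ΔH = -200.6202 / 0.03535 = -5675 kJ/mol

ΔH = -5680 kJ/mol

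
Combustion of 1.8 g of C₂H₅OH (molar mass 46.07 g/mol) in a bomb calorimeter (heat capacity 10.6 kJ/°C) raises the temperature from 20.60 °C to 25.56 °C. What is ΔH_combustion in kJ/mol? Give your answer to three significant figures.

ΔT = 25.56 − 20.60 = 4.96 °C
q_cal = C_cal × ΔT = 10.6 × 4.96 = 52.576 kJ
n = 1.8 / 46.07 = 0.03907 mol
q_rxn = −q_cal = -52.576 kJ
ΔH = -52.576 / 0.03907 = -1346 kJ/mol

ΔH = -1350 kJ/mol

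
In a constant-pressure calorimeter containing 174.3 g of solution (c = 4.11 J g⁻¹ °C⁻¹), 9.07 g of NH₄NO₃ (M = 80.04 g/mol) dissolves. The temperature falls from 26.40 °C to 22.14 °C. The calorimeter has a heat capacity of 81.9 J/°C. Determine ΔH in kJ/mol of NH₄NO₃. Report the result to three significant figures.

|ΔT| = |22.14 − 26.40| = 4.26 °C
|q_surr| = (174.3 × 4.11 + 81.9) × 4.26 = 798.273 × 4.26 = 3401 J
n(NH₄NO₃) = 9.07 / 80.04 = 0.1133 mol
Temperature fell, so q_rxn = +|q_surr| = 3.401 kJ
ΔH = q_rxn / n = 30.02 kJ/mol

ΔH = 30.0 kJ/mol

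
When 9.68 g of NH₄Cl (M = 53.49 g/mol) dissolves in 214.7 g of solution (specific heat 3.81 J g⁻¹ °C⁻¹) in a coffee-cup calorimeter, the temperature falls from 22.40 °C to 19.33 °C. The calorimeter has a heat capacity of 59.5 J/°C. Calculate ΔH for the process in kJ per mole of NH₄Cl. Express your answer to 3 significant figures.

ΔH = 14.9 kJ/mol

|ΔT| = |19.33 − 22.40| = 3.07 °C
|q_surr| = (214.7 × 3.81 + 59.5) × 3.07 = 877.507 × 3.07 = 2694 J
n(NH₄Cl) = 9.68 / 53.49 = 0.1810 mol
Temperature fell, so q_rxn = +|q_surr| = 2.694 kJ
ΔH = q_rxn / n = 14.88 kJ/mol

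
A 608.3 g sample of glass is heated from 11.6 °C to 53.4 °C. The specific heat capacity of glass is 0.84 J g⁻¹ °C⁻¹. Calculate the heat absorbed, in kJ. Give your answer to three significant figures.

q = m c ΔT = 608.3 × 0.84 × (53.4 − 11.6)
q = 608.3 × 0.84 × 41.8 = 21360 J = 21.4 kJ

q = 21.4 kJ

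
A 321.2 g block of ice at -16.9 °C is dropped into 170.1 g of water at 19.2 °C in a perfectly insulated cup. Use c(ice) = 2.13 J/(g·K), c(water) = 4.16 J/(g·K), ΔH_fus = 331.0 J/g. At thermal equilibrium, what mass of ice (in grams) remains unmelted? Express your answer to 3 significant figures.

m_ice remaining = 315 g

Heat to warm all ice to 0 °C: 321.2×2.13×16.9 = 11562 J
Heat released by water cooling to 0 °C: 170.1×4.16×19.2 = 13586 J
13586 J < 11562 + 321.2×331.0 = 117879.2 J, so not all ice melts; final T = 0 °C.
Heat left for melting: 13586 − 11562 = 2024 J
Mass melted = 2024 / 331.0 = 6.115 g
Ice remaining = 321.2 − 6.115 = 315.085 g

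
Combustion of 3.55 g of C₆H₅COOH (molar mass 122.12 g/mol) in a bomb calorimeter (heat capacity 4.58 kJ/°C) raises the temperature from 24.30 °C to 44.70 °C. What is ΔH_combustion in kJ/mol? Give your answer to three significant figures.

ΔH = -3210 kJ/mol

ΔT = 44.70 − 24.30 = 20.40 °C
q_cal = C_cal × ΔT = 4.58 × 20.40 = 93.432 kJ
n = 3.55 / 122.12 = 0.02907 mol
q_rxn = −q_cal = -93.432 kJ
ΔH = -93.432 / 0.02907 = -3214 kJ/mol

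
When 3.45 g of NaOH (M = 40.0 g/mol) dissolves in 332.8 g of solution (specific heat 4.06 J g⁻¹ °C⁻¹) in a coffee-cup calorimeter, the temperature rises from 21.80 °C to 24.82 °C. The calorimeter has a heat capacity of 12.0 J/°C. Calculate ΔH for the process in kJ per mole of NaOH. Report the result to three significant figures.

|ΔT| = |24.82 − 21.80| = 3.02 °C
|q_surr| = (332.8 × 4.06 + 12.0) × 3.02 = 1363.168 × 3.02 = 4117 J
n(NaOH) = 3.45 / 40.0 = 0.08625 mol
Temperature rose, so q_rxn = −|q_surr| = -4.117 kJ
ΔH = q_rxn / n = -47.73 kJ/mol

ΔH = -47.7 kJ/mol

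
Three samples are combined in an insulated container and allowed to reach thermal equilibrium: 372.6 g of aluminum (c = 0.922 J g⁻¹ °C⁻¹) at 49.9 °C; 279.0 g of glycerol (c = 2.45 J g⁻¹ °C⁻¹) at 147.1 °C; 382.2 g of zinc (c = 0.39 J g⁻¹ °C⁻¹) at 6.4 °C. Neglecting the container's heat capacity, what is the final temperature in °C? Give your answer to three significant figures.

T_f = 101 °C

Σ mᵢcᵢ(T − Tᵢ) = 0  ⇒  T = Σ mᵢcᵢTᵢ / Σ mᵢcᵢ
Σ mᵢcᵢ = 372.6×0.922 + 279.0×2.45 + 382.2×0.39 = 1176.1452
Σ mᵢcᵢTᵢ = 343.5372×49.9 + 683.55×147.1 + 149.058×6.4 = 118650
T = 118650 / 1176.1452 = 100.9 °C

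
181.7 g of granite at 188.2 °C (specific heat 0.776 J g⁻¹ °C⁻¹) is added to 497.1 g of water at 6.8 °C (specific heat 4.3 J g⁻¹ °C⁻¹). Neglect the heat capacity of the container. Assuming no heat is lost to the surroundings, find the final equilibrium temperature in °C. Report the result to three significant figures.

Heat lost by granite = heat gained by water.
(181.7)(0.776)(188.2 − T) = (497.1)(4.3)(T − 6.8)
140.9992 (188.2 − T) = 2137.53 (T − 6.8)
26536 − 140.9992 T = 2137.53 T − 14535
41071 = 2278.5292 T
T = 18.03 °C

T_f = 18.0 °C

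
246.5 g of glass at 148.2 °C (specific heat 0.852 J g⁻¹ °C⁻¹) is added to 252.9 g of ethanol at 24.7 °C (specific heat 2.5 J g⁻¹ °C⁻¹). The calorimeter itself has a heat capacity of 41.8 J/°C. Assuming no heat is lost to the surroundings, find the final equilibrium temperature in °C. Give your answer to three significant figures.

T_f = 54.0 °C

Heat lost by glass = heat gained by ethanol + calorimeter.
(246.5)(0.852)(148.2 − T) = [(252.9)(2.5) + 41.8](T − 24.7)
210.018 (148.2 − T) = 674.05 (T − 24.7)
31125 − 210.018 T = 674.05 T − 16649
47774 = 884.068 T
T = 54.04 °C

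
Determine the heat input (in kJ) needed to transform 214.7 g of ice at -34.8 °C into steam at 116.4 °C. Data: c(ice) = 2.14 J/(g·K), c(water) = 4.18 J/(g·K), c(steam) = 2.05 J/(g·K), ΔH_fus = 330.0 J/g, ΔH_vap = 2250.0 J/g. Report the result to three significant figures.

q = 667 kJ

q1 (heat ice -34.8→0.0 °C): 214.7 × 2.14 × 34.8 = 15989 J
q2 (melt at 0 °C): 214.7 × 330.0 = 70851 J
q3 (heat water 0.0→100.0 °C): 214.7 × 4.18 × 100.0 = 89745 J
q4 (vaporize at 100 °C): 214.7 × 2250.0 = 483075 J
q5 (heat steam 100.0→116.4 °C): 214.7 × 2.05 × 16.4 = 7218 J
Total: 15989 + 70851 + 89745 + 483075 + 7218 = 666878 J = 667 kJ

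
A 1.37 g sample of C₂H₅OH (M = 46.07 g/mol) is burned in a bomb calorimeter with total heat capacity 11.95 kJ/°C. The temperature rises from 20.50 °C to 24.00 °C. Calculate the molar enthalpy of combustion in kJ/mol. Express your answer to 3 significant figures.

ΔT = 24.00 − 20.50 = 3.50 °C
q_cal = C_cal × ΔT = 11.95 × 3.50 = 41.825 kJ
n = 1.37 / 46.07 = 0.02974 mol
q_rxn = −q_cal = -41.825 kJ
ΔH = -41.825 / 0.02974 = -1406 kJ/mol

ΔH = -1410 kJ/mol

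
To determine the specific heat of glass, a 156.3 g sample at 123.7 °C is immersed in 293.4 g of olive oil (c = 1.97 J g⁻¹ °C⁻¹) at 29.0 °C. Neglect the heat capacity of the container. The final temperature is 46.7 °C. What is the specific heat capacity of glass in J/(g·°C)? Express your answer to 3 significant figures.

q_gained = (293.4 × 1.97) × (46.7 − 29.0) = 10230 J
q_lost = 156.3 × c × (123.7 − 46.7) = 12035.1 c
Set equal: c = 10230 / 12035.1 = 0.850 J/(g·°C)

c = 0.850 J/(g·°C)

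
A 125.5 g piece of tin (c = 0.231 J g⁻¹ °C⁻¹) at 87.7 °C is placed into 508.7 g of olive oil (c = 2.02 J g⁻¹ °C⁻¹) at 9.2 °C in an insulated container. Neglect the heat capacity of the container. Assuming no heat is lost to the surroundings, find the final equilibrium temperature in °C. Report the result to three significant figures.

T_f = 11.4 °C

Heat lost by tin = heat gained by olive oil.
(125.5)(0.231)(87.7 − T) = (508.7)(2.02)(T − 9.2)
28.9905 (87.7 − T) = 1027.574 (T − 9.2)
2542.5 − 28.9905 T = 1027.574 T − 9453.7
11996.2 = 1056.5645 T
T = 11.35 °C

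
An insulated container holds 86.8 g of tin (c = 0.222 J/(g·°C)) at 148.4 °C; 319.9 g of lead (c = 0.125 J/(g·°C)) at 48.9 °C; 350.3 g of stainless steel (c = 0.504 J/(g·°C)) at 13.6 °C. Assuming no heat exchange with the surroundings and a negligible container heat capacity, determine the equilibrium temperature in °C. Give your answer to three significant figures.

T_f = 30.6 °C

Σ mᵢcᵢ(T − Tᵢ) = 0  ⇒  T = Σ mᵢcᵢTᵢ / Σ mᵢcᵢ
Σ mᵢcᵢ = 86.8×0.222 + 319.9×0.125 + 350.3×0.504 = 235.8083
Σ mᵢcᵢTᵢ = 19.2696×148.4 + 39.9875×48.9 + 176.5512×13.6 = 7216.1
T = 7216.1 / 235.8083 = 30.60 °C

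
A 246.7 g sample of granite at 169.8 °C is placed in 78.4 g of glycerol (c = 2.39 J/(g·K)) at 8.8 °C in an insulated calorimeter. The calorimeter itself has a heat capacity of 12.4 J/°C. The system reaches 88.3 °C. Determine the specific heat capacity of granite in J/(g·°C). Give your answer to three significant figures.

q_gained = (78.4 × 2.39 + 12.4) × (88.3 − 8.8) = 15880 J
q_lost = 246.7 × c × (169.8 − 88.3) = 20106.05 c
Set equal: c = 15880 / 20106.05 = 0.790 J/(g·°C)

c = 0.790 J/(g·°C)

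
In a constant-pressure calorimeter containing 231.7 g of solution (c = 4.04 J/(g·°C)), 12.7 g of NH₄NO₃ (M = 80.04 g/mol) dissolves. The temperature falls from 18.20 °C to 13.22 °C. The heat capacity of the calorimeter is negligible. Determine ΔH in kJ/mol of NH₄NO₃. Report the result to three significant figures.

ΔH = 29.4 kJ/mol

|ΔT| = |13.22 − 18.20| = 4.98 °C
|q_surr| = (231.7 × 4.04) × 4.98 = 936.068 × 4.98 = 4662 J
n(NH₄NO₃) = 12.7 / 80.04 = 0.1587 mol
Temperature fell, so q_rxn = +|q_surr| = 4.662 kJ
ΔH = q_rxn / n = 29.38 kJ/mol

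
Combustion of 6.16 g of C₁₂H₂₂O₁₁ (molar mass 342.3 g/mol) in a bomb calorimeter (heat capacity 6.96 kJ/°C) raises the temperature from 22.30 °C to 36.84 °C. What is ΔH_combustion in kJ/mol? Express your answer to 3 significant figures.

ΔH = -5620 kJ/mol

ΔT = 36.84 − 22.30 = 14.54 °C
q_cal = C_cal × ΔT = 6.96 × 14.54 = 101.1984 kJ
n = 6.16 / 342.3 = 0.01800 mol
q_rxn = −q_cal = -101.1984 kJ
ΔH = -101.1984 / 0.01800 = -5622 kJ/mol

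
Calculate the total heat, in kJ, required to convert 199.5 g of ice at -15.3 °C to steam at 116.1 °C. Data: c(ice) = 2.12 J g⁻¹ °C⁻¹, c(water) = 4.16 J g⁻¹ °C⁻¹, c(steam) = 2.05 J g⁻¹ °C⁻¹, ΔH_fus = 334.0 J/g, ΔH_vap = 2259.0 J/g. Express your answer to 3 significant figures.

q1 (heat ice -15.3→0.0 °C): 199.5 × 2.12 × 15.3 = 6471 J
q2 (melt at 0 °C): 199.5 × 334.0 = 66633 J
q3 (heat water 0.0→100.0 °C): 199.5 × 4.16 × 100.0 = 82992 J
q4 (vaporize at 100 °C): 199.5 × 2259.0 = 450671 J
q5 (heat steam 100.0→116.1 °C): 199.5 × 2.05 × 16.1 = 6584 J
Total: 6471 + 66633 + 82992 + 450671 + 6584 = 613351 J = 613 kJ

q = 613 kJ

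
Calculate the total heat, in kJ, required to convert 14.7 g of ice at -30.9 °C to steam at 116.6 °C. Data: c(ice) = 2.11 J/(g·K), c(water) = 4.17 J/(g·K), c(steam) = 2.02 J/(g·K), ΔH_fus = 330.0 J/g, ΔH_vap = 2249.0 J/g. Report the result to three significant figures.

q = 45.5 kJ

q1 (heat ice -30.9→0.0 °C): 14.7 × 2.11 × 30.9 = 958 J
q2 (melt at 0 °C): 14.7 × 330.0 = 4851 J
q3 (heat water 0.0→100.0 °C): 14.7 × 4.17 × 100.0 = 6130 J
q4 (vaporize at 100 °C): 14.7 × 2249.0 = 33060 J
q5 (heat steam 100.0→116.6 °C): 14.7 × 2.02 × 16.6 = 493 J
Total: 958 + 4851 + 6130 + 33060 + 493 = 45492 J = 45.5 kJ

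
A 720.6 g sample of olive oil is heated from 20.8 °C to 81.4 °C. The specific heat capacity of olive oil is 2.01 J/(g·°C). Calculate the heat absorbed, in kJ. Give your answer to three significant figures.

q = 87.8 kJ

q = m c ΔT = 720.6 × 2.01 × (81.4 − 20.8)
q = 720.6 × 2.01 × 60.6 = 87770 J = 87.8 kJ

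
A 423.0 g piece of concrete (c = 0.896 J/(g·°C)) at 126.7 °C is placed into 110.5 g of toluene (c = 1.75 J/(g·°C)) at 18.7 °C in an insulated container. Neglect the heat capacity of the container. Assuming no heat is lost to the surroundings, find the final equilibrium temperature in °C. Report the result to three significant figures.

Heat lost by concrete = heat gained by toluene.
(423.0)(0.896)(126.7 − T) = (110.5)(1.75)(T − 18.7)
379.008 (126.7 − T) = 193.375 (T − 18.7)
48020 − 379.008 T = 193.375 T − 3616.1
51636.1 = 572.383 T
T = 90.21 °C

T_f = 90.2 °C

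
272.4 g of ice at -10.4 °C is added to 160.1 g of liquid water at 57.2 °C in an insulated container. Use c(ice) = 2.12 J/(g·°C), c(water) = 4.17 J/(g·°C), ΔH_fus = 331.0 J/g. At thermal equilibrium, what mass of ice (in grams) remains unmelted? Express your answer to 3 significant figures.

m_ice remaining = 175 g

Heat to warm all ice to 0 °C: 272.4×2.12×10.4 = 6005.9 J
Heat released by water cooling to 0 °C: 160.1×4.17×57.2 = 38188 J
38188 J < 6005.9 + 272.4×331.0 = 96170.3 J, so not all ice melts; final T = 0 °C.
Heat left for melting: 38188 − 6005.9 = 32182.1 J
Mass melted = 32182.1 / 331.0 = 97.23 g
Ice remaining = 272.4 − 97.23 = 175.17 g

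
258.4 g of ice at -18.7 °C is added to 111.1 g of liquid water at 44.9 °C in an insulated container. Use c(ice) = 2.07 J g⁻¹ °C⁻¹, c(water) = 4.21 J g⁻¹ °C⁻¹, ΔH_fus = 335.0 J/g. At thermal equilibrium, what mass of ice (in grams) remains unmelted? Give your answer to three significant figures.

Heat to warm all ice to 0 °C: 258.4×2.07×18.7 = 10002 J
Heat released by water cooling to 0 °C: 111.1×4.21×44.9 = 21001 J
21001 J < 10002 + 258.4×335.0 = 96566 J, so not all ice melts; final T = 0 °C.
Heat left for melting: 21001 − 10002 = 10999 J
Mass melted = 10999 / 335.0 = 32.83 g
Ice remaining = 258.4 − 32.83 = 225.57 g

m_ice remaining = 226 g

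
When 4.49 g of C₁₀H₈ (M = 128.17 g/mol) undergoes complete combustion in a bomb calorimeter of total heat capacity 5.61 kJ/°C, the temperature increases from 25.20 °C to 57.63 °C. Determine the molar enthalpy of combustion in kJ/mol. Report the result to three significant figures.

ΔH = -5190 kJ/mol

ΔT = 57.63 − 25.20 = 32.43 °C
q_cal = C_cal × ΔT = 5.61 × 32.43 = 181.9323 kJ
n = 4.49 / 128.17 = 0.03503 mol
q_rxn = −q_cal = -181.9323 kJ
ΔH = -181.9323 / 0.03503 = -5194 kJ/mol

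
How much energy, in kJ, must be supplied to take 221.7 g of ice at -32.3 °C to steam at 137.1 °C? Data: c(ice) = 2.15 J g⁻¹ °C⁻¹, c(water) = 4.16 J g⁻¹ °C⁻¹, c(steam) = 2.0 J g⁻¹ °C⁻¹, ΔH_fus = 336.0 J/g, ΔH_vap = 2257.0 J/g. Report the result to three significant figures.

q1 (heat ice -32.3→0.0 °C): 221.7 × 2.15 × 32.3 = 15396 J
q2 (melt at 0 °C): 221.7 × 336.0 = 74491 J
q3 (heat water 0.0→100.0 °C): 221.7 × 4.16 × 100.0 = 92227 J
q4 (vaporize at 100 °C): 221.7 × 2257.0 = 500377 J
q5 (heat steam 100.0→137.1 °C): 221.7 × 2.0 × 37.1 = 16450 J
Total: 15396 + 74491 + 92227 + 500377 + 16450 = 698941 J = 699 kJ

q = 699 kJ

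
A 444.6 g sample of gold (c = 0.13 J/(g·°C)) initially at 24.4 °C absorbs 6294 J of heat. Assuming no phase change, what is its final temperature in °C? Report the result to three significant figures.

ΔT = q / (m c) = 6294 / (444.6 × 0.13) = 108.9 °C
T_f = 24.4 + 108.9 = 133.3 °C

T_f = 133 °C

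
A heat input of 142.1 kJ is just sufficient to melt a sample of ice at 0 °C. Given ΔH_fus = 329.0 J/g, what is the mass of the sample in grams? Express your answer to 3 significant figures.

m = 432 g

m = q / ΔH_fus = 142100 J / 329.0 J/g = 432 g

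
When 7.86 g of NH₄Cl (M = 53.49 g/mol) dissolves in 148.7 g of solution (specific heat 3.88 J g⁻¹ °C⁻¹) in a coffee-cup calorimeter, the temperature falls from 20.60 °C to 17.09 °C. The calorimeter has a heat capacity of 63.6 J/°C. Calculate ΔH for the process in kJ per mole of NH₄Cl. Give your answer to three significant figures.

|ΔT| = |17.09 − 20.60| = 3.51 °C
|q_surr| = (148.7 × 3.88 + 63.6) × 3.51 = 640.556 × 3.51 = 2248 J
n(NH₄Cl) = 7.86 / 53.49 = 0.1469 mol
Temperature fell, so q_rxn = +|q_surr| = 2.248 kJ
ΔH = q_rxn / n = 15.30 kJ/mol

ΔH = 15.3 kJ/mol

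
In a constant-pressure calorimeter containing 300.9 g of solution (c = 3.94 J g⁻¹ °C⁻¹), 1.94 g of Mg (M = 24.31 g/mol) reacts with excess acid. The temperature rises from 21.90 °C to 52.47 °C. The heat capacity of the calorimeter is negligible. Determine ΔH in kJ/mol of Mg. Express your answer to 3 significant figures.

ΔH = -454 kJ/mol

|ΔT| = |52.47 − 21.90| = 30.57 °C
|q_surr| = (300.9 × 3.94) × 30.57 = 1185.546 × 30.57 = 36240 J
n(Mg) = 1.94 / 24.31 = 0.07980 mol
Temperature rose, so q_rxn = −|q_surr| = -36.24 kJ
ΔH = q_rxn / n = -454.1 kJ/mol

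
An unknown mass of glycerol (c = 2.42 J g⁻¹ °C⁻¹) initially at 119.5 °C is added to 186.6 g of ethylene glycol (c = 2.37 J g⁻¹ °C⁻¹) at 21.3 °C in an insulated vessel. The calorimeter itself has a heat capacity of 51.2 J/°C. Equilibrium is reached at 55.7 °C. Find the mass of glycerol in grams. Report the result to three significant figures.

q_gained = (186.6 × 2.37 + 51.2) × (55.7 − 21.3) = 16970 J
q_lost = m × 2.42 × (119.5 − 55.7) = 154.396 m
m = 16970 / 154.396 = 110 g

m = 110 g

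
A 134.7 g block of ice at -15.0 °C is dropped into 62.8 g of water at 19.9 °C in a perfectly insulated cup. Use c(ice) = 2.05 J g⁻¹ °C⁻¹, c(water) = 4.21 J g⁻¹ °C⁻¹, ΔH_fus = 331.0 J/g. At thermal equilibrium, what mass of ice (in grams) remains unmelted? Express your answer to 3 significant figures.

Heat to warm all ice to 0 °C: 134.7×2.05×15.0 = 4142.0 J
Heat released by water cooling to 0 °C: 62.8×4.21×19.9 = 5261.3 J
5261.3 J < 4142.0 + 134.7×331.0 = 48727.7 J, so not all ice melts; final T = 0 °C.
Heat left for melting: 5261.3 − 4142.0 = 1119.3 J
Mass melted = 1119.3 / 331.0 = 3.382 g
Ice remaining = 134.7 − 3.382 = 131.318 g

m_ice remaining = 131 g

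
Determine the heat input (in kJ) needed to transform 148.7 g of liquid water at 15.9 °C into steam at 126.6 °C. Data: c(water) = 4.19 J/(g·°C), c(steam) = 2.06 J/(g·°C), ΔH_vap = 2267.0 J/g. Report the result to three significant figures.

q = 398 kJ

q1 (heat water 15.9→100.0 °C): 148.7 × 4.19 × 84.1 = 52399 J
q2 (vaporize at 100 °C): 148.7 × 2267.0 = 337103 J
q3 (heat steam 100.0→126.6 °C): 148.7 × 2.06 × 26.6 = 8148 J
Total: 52399 + 337103 + 8148 = 397650 J = 398 kJ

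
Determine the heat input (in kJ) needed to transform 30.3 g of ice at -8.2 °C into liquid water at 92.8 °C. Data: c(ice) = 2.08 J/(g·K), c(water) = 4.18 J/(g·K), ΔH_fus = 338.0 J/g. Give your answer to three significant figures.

q = 22.5 kJ

q1 (heat ice -8.2→0.0 °C): 30.3 × 2.08 × 8.2 = 517 J
q2 (melt at 0 °C): 30.3 × 338.0 = 10241 J
q3 (heat water 0.0→92.8 °C): 30.3 × 4.18 × 92.8 = 11753 J
Total: 517 + 10241 + 11753 = 22511 J = 22.5 kJ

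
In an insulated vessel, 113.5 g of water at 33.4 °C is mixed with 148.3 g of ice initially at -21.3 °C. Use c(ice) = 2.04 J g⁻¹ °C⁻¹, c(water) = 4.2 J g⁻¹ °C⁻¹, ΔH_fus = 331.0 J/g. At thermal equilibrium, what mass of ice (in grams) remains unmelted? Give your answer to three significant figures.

m_ice remaining = 120 g

Heat to warm all ice to 0 °C: 148.3×2.04×21.3 = 6443.9 J
Heat released by water cooling to 0 °C: 113.5×4.2×33.4 = 15922 J
15922 J < 6443.9 + 148.3×331.0 = 55531.2 J, so not all ice melts; final T = 0 °C.
Heat left for melting: 15922 − 6443.9 = 9478.1 J
Mass melted = 9478.1 / 331.0 = 28.63 g
Ice remaining = 148.3 − 28.63 = 119.67 g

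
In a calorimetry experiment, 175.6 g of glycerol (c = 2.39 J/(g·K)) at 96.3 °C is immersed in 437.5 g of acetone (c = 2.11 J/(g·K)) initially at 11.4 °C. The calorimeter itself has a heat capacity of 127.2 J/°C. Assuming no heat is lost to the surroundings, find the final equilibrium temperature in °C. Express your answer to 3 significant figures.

Heat lost by glycerol = heat gained by acetone + calorimeter.
(175.6)(2.39)(96.3 − T) = [(437.5)(2.11) + 127.2](T − 11.4)
419.684 (96.3 − T) = 1050.325 (T − 11.4)
40416 − 419.684 T = 1050.325 T − 11974
52390 = 1470.009 T
T = 35.64 °C

T_f = 35.6 °C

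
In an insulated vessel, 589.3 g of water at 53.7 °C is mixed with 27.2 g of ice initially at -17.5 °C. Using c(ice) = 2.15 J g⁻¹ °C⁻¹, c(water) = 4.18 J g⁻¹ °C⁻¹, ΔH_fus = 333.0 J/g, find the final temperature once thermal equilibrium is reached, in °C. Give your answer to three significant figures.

Heat to bring ice to 0 °C and melt it: q₁ = 27.2×2.15×17.5 + 27.2×333.0 = 10081 J
Heat the water can supply cooling to 0 °C: 589.3×4.18×53.7 = 132278 J > q₁, so all ice melts.
Energy balance: 589.3×4.18×(53.7 − T) = 10081 + 27.2×4.18×(T − 0)
2463.274(53.7 − T) = 10081 + 113.696 T
132278 − 10081 = 2576.970 T
T = 122197 / 2576.970 = 47.42 °C

T_f = 47.4 °C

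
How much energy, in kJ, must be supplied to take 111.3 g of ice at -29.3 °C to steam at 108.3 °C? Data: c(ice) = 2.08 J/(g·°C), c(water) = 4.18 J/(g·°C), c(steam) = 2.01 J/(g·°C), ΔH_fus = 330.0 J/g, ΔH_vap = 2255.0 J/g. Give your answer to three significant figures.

q1 (heat ice -29.3→0.0 °C): 111.3 × 2.08 × 29.3 = 6783 J
q2 (melt at 0 °C): 111.3 × 330.0 = 36729 J
q3 (heat water 0.0→100.0 °C): 111.3 × 4.18 × 100.0 = 46523 J
q4 (vaporize at 100 °C): 111.3 × 2255.0 = 250982 J
q5 (heat steam 100.0→108.3 °C): 111.3 × 2.01 × 8.3 = 1857 J
Total: 6783 + 36729 + 46523 + 250982 + 1857 = 342874 J = 343 kJ

q = 343 kJ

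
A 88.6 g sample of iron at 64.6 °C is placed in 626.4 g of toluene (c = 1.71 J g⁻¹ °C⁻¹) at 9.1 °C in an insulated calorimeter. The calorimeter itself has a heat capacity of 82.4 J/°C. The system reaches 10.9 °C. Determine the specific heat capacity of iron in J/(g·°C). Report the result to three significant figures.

c = 0.436 J/(g·°C)

q_gained = (626.4 × 1.71 + 82.4) × (10.9 − 9.1) = 2076 J
q_lost = 88.6 × c × (64.6 − 10.9) = 4757.82 c
Set equal: c = 2076 / 4757.82 = 0.436 J/(g·°C)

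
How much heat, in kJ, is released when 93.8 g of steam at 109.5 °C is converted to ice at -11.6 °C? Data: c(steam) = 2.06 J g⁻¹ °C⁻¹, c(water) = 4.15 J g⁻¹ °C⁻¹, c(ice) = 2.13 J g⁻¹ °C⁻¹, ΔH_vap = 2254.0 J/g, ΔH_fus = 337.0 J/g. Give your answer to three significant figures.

q1 (cool steam 109.5→100 °C): 93.8 × 2.06 × 9.5 = 1836 J
q2 (condense at 100 °C): 93.8 × 2254.0 = 211425 J
q3 (cool water 100→0 °C): 93.8 × 4.15 × 100.0 = 38927 J
q4 (freeze at 0 °C): 93.8 × 337.0 = 31611 J
q5 (cool ice 0→-11.6 °C): 93.8 × 2.13 × 11.6 = 2318 J
Total: 1836 + 211425 + 38927 + 31611 + 2318 = 286117 J = 286 kJ

q = 286 kJ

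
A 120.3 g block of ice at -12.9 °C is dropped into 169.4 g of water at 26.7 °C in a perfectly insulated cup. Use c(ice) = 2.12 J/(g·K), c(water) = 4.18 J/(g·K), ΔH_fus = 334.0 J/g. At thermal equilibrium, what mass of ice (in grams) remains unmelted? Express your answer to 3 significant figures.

m_ice remaining = 73.5 g

Heat to warm all ice to 0 °C: 120.3×2.12×12.9 = 3289.96 J
Heat released by water cooling to 0 °C: 169.4×4.18×26.7 = 18906.1 J
18906.1 J < 3289.96 + 120.3×334.0 = 43470.16 J, so not all ice melts; final T = 0 °C.
Heat left for melting: 18906.1 − 3289.96 = 15616.14 J
Mass melted = 15616.14 / 334.0 = 46.755 g
Ice remaining = 120.3 − 46.755 = 73.545 g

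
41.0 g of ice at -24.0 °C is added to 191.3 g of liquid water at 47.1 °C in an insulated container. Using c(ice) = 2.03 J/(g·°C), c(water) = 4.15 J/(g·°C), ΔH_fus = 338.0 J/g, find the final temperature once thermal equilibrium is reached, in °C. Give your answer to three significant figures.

Heat to bring ice to 0 °C and melt it: q₁ = 41.0×2.03×24.0 + 41.0×338.0 = 15856 J
Heat the water can supply cooling to 0 °C: 191.3×4.15×47.1 = 37392.5 J > q₁, so all ice melts.
Energy balance: 191.3×4.15×(47.1 − T) = 15856 + 41.0×4.15×(T − 0)
793.895(47.1 − T) = 15856 + 170.15 T
37392.5 − 15856 = 964.045 T
T = 21536.5 / 964.045 = 22.34 °C

T_f = 22.3 °C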